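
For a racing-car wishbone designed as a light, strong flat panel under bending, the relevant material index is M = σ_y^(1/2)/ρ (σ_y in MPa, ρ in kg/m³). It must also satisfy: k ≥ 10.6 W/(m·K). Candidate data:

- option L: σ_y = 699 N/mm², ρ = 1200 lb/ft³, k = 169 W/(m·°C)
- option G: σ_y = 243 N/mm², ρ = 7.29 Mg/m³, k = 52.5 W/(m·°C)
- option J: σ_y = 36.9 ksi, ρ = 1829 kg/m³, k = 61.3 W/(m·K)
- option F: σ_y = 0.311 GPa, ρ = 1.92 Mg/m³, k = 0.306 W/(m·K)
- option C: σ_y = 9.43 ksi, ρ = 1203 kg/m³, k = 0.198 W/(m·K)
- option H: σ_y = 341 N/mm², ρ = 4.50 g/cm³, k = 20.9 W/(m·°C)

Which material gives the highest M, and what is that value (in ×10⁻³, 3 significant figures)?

Screen on constraints: k ≥ 10.6 W/(m·K). Survivors: option L, option G, option J, option H.
Normalizing units and computing the index:
  option L: σ_y = 699.0 MPa, ρ = 19220 kg/m³
  option G: σ_y = 243.0 MPa, ρ = 7290 kg/m³
  option J: σ_y = 254.4 MPa, ρ = 1829 kg/m³
  option H: σ_y = 341.0 MPa, ρ = 4500 kg/m³
  option J: M = 8.72×10⁻³
  option H: M = 4.10×10⁻³
  option G: M = 2.14×10⁻³
  option L: M = 1.38×10⁻³
Option J has the largest M.

option J, M = 8.72×10⁻³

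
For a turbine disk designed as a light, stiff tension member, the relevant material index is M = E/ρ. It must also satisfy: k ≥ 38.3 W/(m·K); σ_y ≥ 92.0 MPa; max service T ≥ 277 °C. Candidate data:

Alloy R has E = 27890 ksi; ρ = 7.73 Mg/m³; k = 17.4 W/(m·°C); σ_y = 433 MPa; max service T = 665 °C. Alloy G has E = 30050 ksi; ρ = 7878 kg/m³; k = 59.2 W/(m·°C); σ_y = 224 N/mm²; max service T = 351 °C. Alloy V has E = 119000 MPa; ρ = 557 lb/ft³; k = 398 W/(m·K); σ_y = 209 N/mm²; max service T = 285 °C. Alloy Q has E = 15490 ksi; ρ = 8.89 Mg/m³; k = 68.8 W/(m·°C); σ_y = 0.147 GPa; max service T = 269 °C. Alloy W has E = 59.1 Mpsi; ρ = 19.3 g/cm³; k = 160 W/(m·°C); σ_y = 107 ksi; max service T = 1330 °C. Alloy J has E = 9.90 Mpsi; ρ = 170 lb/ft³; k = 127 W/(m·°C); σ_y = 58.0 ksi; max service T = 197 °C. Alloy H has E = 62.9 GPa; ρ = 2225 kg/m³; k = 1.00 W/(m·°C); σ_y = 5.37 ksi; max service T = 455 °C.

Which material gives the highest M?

alloy G

Screen on constraints: k ≥ 38.3 W/(m·K); σ_y ≥ 92.0 MPa; max service T ≥ 277 °C. Survivors: alloy G, alloy V, alloy W.
In SI units:
  alloy G: E = 207.2 GPa, ρ = 7878 kg/m³
  alloy V: E = 119.0 GPa, ρ = 8922 kg/m³
  alloy W: E = 407.5 GPa, ρ = 19300 kg/m³
  alloy G: M = 26.3 MN·m/kg
  alloy W: M = 21.1 MN·m/kg
  alloy V: M = 13.3 MN·m/kg
Highest index: alloy G.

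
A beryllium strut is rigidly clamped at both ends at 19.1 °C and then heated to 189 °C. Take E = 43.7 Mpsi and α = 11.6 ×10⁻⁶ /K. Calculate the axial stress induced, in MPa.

E = 43.7 Mpsi = 301.3 GPa.
ΔT = 169.9 K. Constrained thermal stress σ = E·α·ΔT = 301.3×10³ MPa × 11.6×10⁻⁶ × 169.9 = 594 MPa (compressive).

594 MPa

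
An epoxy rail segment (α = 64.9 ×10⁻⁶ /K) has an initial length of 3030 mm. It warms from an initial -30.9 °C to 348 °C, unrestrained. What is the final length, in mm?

3104.5 mm

ΔT = 348 − (-30.9) = 378.9 K.
ΔL = α·L₀·ΔT = 64.9×10⁻⁶ × 3030 mm × 378.9 K = 74.5 mm.
L = L₀ + ΔL = 3030 + 74.5 = 3104.5 mm.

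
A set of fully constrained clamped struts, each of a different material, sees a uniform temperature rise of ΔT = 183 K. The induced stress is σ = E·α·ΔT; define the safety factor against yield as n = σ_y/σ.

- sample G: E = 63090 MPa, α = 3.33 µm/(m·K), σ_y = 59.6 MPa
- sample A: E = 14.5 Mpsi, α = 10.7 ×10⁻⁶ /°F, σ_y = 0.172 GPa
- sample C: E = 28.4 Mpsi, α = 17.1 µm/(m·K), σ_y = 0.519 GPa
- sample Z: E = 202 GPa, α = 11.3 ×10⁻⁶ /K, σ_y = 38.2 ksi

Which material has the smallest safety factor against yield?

sample A

Per material, after unit conversion:
  sample G: E = 63.09, α = 3.33, σ_y = 59.60 → σ = 38.4 MPa, n = 1.55
  sample A: E = 99.97, α = 19.3, σ_y = 172.0 → σ = 352 MPa, n = 0.488
  sample C: E = 195.8, α = 17.1, σ_y = 519.0 → σ = 613 MPa, n = 0.847
  sample Z: E = 202.0, α = 11.3, σ_y = 263.4 → σ = 418 MPa, n = 0.631
Smallest n: sample A with n = 0.488.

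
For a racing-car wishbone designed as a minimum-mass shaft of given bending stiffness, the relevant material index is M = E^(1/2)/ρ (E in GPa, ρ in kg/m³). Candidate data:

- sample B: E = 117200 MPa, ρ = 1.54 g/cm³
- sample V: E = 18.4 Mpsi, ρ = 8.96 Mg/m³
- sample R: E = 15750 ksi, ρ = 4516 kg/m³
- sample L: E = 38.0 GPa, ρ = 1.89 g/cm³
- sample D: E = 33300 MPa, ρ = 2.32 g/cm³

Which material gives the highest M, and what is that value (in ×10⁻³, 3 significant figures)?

Putting every candidate on a common basis:
  sample B: E = 117.2 GPa, ρ = 1540 kg/m³
  sample V: E = 126.9 GPa, ρ = 8960 kg/m³
  sample R: E = 108.6 GPa, ρ = 4516 kg/m³
  sample L: E = 38.00 GPa, ρ = 1890 kg/m³
  sample D: E = 33.30 GPa, ρ = 2320 kg/m³
  sample B: M = 7.03×10⁻³
  sample L: M = 3.26×10⁻³
  sample D: M = 2.49×10⁻³
  sample R: M = 2.31×10⁻³
  sample V: M = 1.26×10⁻³
Highest index: sample B.

sample B, M = 7.03×10⁻³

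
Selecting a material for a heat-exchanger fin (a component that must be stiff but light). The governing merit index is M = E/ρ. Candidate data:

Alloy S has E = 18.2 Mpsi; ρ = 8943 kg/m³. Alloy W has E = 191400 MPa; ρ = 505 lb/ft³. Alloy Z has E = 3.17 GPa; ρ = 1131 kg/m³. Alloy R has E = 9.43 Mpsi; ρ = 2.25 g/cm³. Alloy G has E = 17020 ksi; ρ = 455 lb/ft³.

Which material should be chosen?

In SI units:
  alloy S: E = 125.5 GPa, ρ = 8943 kg/m³
  alloy W: E = 191.4 GPa, ρ = 8089 kg/m³
  alloy Z: E = 3.170 GPa, ρ = 1131 kg/m³
  alloy R: E = 65.02 GPa, ρ = 2250 kg/m³
  alloy G: E = 117.3 GPa, ρ = 7288 kg/m³
  alloy R: M = 28.9 MN·m/kg
  alloy W: M = 23.7 MN·m/kg
  alloy G: M = 16.1 MN·m/kg
  alloy S: M = 14.0 MN·m/kg
  alloy Z: M = 2.80 MN·m/kg
Highest index: alloy R.

alloy R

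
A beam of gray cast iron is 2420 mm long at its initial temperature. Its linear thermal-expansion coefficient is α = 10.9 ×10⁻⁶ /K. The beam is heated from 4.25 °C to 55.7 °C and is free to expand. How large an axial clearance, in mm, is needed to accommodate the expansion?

1.36 mm

ΔT = 55.7 − 4.25 = 51.45 K.
ΔL = α·L₀·ΔT = 10.9×10⁻⁶ × 2420 mm × 51.45 K = 1.36 mm.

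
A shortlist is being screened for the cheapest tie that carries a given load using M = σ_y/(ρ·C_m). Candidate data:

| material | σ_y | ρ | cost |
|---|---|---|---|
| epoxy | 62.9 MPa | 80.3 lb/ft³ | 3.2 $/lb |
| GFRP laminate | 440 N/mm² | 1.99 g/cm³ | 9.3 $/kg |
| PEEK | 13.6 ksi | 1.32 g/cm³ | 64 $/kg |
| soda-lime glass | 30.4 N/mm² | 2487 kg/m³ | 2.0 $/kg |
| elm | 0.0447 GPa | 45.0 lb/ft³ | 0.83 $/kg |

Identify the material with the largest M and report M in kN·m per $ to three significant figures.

elm, M = 74.7 kN·m per $

Normalizing units and computing the index:
  epoxy: σ_y = 62.90 MPa, ρ = 1286 kg/m³, cost = 7.055 $/kg
  GFRP laminate: σ_y = 440.0 MPa, ρ = 1990 kg/m³, cost = 9.300 $/kg
  PEEK: σ_y = 93.77 MPa, ρ = 1320 kg/m³, cost = 64.00 $/kg
  soda-lime glass: σ_y = 30.40 MPa, ρ = 2487 kg/m³, cost = 2.000 $/kg
  elm: σ_y = 44.70 MPa, ρ = 720.8 kg/m³, cost = 0.8300 $/kg
  elm: M = 74.7 kN·m per $
  GFRP laminate: M = 23.8 kN·m per $
  epoxy: M = 6.93 kN·m per $
  soda-lime glass: M = 6.11 kN·m per $
  PEEK: M = 1.11 kN·m per $
The maximum is for elm.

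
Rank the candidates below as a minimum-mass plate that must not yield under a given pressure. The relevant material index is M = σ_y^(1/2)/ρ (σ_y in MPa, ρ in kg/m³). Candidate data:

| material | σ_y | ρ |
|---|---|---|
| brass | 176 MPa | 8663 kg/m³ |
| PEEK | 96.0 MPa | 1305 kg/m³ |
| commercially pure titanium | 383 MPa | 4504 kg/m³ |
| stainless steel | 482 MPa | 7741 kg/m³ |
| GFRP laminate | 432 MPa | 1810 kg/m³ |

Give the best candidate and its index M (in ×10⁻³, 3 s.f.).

Computing M directly (units already consistent):
  GFRP laminate: M = 11.5×10⁻³
  PEEK: M = 7.51×10⁻³
  commercially pure titanium: M = 4.35×10⁻³
  stainless steel: M = 2.84×10⁻³
  brass: M = 1.53×10⁻³
GFRP laminate has the largest M.

GFRP laminate, M = 11.5×10⁻³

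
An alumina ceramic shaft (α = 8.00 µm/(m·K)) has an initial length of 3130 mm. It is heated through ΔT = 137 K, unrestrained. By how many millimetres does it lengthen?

ΔL = α·L₀·ΔT = 8.00×10⁻⁶ × 3130 mm × 137.0 K = 3.43 mm.

3.43 mm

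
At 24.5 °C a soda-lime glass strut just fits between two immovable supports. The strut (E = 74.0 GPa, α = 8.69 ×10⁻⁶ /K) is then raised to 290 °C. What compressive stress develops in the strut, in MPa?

ΔT = 265.5 K. Constrained thermal stress σ = E·α·ΔT = 74.00×10³ MPa × 8.69×10⁻⁶ × 265.5 = 171 MPa (compressive).

171 MPa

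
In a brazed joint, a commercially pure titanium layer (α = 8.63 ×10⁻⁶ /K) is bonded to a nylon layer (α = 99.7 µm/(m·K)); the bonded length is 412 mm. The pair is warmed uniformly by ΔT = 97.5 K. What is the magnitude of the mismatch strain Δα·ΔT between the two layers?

8.88×10⁻³

Δα = |8.63 − 99.7|×10⁻⁶/K = 91.1×10⁻⁶/K.
Mismatch strain = Δα·ΔT = 91.1×10⁻⁶ × 97.5 = 8.88×10⁻³.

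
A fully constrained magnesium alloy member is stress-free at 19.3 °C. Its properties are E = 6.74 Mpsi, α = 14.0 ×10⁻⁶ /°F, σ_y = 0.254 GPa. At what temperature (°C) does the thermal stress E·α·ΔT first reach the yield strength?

236 °C

E = 6.74 Mpsi = 46.47 GPa.
α = 14.0×10⁻⁶/°F × 9/5 = 25.2×10⁻⁶/K.
σ_y = 0.254 GPa = 254.0 MPa.
E·α·ΔT = 254.0 MPa ⇒ ΔT = 254.0 / (46.47×10³ × 25.2×10⁻⁶) = 216.9 K.
T = 19.3 + 216.9 = 236.2 °C.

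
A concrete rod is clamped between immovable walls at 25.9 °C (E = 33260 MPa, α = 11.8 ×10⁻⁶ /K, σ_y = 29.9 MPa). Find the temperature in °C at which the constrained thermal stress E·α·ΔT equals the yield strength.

E = 33260 MPa = 33.26 GPa.
E·α·ΔT = 29.90 MPa ⇒ ΔT = 29.90 / (33.26×10³ × 11.8×10⁻⁶) = 76.18 K.
T = 25.9 + 76.18 = 102.1 °C.

102 °C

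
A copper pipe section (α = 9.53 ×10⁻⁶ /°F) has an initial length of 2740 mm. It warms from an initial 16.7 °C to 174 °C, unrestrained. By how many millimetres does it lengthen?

Convert α: 9.53×10⁻⁶/°F × (9/5) = 17.2×10⁻⁶/K.
ΔT = 174 − 16.7 = 157.3 K.
ΔL = α·L₀·ΔT = 17.2×10⁻⁶ × 2740 mm × 157.3 K = 7.39 mm.

7.39 mm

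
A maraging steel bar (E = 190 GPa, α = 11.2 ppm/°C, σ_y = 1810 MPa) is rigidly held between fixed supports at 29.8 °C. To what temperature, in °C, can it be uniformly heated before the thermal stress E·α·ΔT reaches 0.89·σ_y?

787 °C

E·α·ΔT = 1611 MPa ⇒ ΔT = 1611 / (190.0×10³ × 11.2×10⁻⁶) = 757.0 K.
T = 29.8 + 757.0 = 786.8 °C.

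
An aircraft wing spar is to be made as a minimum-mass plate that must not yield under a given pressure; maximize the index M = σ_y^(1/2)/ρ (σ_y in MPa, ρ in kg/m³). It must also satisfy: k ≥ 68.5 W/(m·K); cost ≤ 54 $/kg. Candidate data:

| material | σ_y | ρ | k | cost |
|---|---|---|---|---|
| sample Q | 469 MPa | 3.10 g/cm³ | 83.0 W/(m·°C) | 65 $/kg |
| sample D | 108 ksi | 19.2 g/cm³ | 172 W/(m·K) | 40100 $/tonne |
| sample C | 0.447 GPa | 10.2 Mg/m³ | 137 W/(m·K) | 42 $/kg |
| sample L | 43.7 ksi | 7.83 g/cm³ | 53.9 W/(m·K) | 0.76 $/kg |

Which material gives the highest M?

sample C

Screen on constraints: k ≥ 68.5 W/(m·K); cost ≤ 54 $/kg. Survivors: sample D, sample C.
In SI units:
  sample D: σ_y = 744.6 MPa, ρ = 19200 kg/m³
  sample C: σ_y = 447.0 MPa, ρ = 10200 kg/m³
  sample C: M = 2.07×10⁻³
  sample D: M = 1.42×10⁻³
Highest index: sample C.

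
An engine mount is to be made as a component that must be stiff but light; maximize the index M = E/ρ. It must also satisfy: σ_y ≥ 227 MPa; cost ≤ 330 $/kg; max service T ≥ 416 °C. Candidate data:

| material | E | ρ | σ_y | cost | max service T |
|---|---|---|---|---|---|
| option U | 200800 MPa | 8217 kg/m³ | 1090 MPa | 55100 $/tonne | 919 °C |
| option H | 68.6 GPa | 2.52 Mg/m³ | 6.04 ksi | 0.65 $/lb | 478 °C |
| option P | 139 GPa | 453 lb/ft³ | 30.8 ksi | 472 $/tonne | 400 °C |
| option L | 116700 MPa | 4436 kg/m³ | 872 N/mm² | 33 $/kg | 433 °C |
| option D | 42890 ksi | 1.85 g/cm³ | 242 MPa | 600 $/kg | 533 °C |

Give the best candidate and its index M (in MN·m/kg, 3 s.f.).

Screen on constraints: σ_y ≥ 227 MPa; cost ≤ 330 $/kg; max service T ≥ 416 °C. Survivors: option U, option L.
Convert each candidate to consistent units, then evaluate M:
  option U: E = 200.8 GPa, ρ = 8217 kg/m³
  option L: E = 116.7 GPa, ρ = 4436 kg/m³
  option L: M = 26.3 MN·m/kg
  option U: M = 24.4 MN·m/kg
Option L ranks first.

option L, M = 26.3 MN·m/kg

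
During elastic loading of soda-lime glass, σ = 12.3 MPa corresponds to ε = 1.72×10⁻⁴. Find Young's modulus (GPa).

E = σ/ε = 12.3 MPa / 1.72×10⁻⁴ = 71510 MPa = 71.5 GPa.

71.5 GPa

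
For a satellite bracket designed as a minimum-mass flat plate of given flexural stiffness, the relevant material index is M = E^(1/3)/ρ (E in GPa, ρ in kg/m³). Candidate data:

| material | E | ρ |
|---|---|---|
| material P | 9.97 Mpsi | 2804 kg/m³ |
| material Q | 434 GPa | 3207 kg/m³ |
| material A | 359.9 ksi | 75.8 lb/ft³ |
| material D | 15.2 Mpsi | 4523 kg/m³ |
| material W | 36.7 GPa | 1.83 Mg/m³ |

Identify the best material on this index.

material Q

In SI units:
  material P: E = 68.74 GPa, ρ = 2804 kg/m³
  material Q: E = 434.0 GPa, ρ = 3207 kg/m³
  material A: E = 2.481 GPa, ρ = 1214 kg/m³
  material D: E = 104.8 GPa, ρ = 4523 kg/m³
  material W: E = 36.70 GPa, ρ = 1830 kg/m³
  material Q: M = 2.36×10⁻³
  material W: M = 1.82×10⁻³
  material P: M = 1.46×10⁻³
  material A: M = 1.12×10⁻³
  material D: M = 1.04×10⁻³
Highest index: material Q.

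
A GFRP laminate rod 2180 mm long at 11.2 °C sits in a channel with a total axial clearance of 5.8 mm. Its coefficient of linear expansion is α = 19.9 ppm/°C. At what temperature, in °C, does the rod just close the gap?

α·L₀·ΔT = 5.8 mm ⇒ ΔT = 5.8 / (19.9×10⁻⁶ × 2180.0) = 133.7 K.
T = 11.2 + 133.7 = 144.9 °C.

145 °C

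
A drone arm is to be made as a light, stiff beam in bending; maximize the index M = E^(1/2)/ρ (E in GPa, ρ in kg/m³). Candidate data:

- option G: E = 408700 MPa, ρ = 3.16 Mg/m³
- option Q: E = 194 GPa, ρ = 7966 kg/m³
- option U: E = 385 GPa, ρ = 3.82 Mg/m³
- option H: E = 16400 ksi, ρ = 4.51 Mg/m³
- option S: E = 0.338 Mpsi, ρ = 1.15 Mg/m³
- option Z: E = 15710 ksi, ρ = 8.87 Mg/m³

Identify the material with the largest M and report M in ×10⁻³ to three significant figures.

option G, M = 6.40×10⁻³

In SI units:
  option G: E = 408.7 GPa, ρ = 3160 kg/m³
  option Q: E = 194.0 GPa, ρ = 7966 kg/m³
  option U: E = 385.0 GPa, ρ = 3820 kg/m³
  option H: E = 113.1 GPa, ρ = 4510 kg/m³
  option S: E = 2.330 GPa, ρ = 1150 kg/m³
  option Z: E = 108.3 GPa, ρ = 8870 kg/m³
  option G: M = 6.40×10⁻³
  option U: M = 5.14×10⁻³
  option H: M = 2.36×10⁻³
  option Q: M = 1.75×10⁻³
  option S: M = 1.33×10⁻³
  option Z: M = 1.17×10⁻³
The maximum is for option G.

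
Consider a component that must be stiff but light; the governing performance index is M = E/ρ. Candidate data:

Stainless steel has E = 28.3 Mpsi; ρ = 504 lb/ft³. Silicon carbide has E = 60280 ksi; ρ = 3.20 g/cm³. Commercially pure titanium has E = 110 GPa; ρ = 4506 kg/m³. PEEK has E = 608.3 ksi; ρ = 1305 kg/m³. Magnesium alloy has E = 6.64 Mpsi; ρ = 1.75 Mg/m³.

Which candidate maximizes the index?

silicon carbide

Normalizing units and computing the index:
  stainless steel: E = 195.1 GPa, ρ = 8073 kg/m³
  silicon carbide: E = 415.6 GPa, ρ = 3200 kg/m³
  commercially pure titanium: E = 110.0 GPa, ρ = 4506 kg/m³
  PEEK: E = 4.194 GPa, ρ = 1305 kg/m³
  magnesium alloy: E = 45.78 GPa, ρ = 1750 kg/m³
  silicon carbide: M = 130 MN·m/kg
  magnesium alloy: M = 26.2 MN·m/kg
  commercially pure titanium: M = 24.4 MN·m/kg
  stainless steel: M = 24.2 MN·m/kg
  PEEK: M = 3.21 MN·m/kg
Silicon carbide has the largest M.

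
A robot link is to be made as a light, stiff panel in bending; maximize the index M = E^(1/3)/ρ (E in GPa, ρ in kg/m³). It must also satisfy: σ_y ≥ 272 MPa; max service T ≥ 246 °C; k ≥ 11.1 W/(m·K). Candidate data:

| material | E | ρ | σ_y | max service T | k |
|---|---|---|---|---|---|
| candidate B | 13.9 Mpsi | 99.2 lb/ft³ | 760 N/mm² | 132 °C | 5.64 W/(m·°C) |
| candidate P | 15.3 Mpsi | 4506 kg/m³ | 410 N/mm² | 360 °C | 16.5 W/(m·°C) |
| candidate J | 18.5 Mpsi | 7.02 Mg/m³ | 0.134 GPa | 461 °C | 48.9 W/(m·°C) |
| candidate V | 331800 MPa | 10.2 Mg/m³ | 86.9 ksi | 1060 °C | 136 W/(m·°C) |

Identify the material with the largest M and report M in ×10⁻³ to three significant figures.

Screen on constraints: σ_y ≥ 272 MPa; max service T ≥ 246 °C; k ≥ 11.1 W/(m·K). Survivors: candidate P, candidate V.
Normalizing units and computing the index:
  candidate P: E = 105.5 GPa, ρ = 4506 kg/m³
  candidate V: E = 331.8 GPa, ρ = 10200 kg/m³
  candidate P: M = 1.05×10⁻³
  candidate V: M = 0.679×10⁻³
Highest index: candidate P.

candidate P, M = 1.05×10⁻³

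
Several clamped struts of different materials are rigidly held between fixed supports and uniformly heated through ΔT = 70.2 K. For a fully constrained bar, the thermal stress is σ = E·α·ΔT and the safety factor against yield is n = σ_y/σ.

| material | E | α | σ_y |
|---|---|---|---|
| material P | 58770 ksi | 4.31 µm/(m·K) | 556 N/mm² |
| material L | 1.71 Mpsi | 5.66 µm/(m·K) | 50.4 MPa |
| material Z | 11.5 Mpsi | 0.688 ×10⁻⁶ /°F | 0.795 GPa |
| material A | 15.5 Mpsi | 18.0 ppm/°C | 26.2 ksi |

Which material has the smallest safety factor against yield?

material A

With everything in SI (GPa, ×10⁻⁶/K, MPa):
  material P: E = 405.2, α = 4.31, σ_y = 556.0 → σ = 123 MPa, n = 4.54
  material L: E = 11.79, α = 5.66, σ_y = 50.40 → σ = 4.68 MPa, n = 10.8
  material Z: E = 79.29, α = 1.24, σ_y = 795.0 → σ = 6.89 MPa, n = 115
  material A: E = 106.9, α = 18.0, σ_y = 180.6 → σ = 135 MPa, n = 1.34
Smallest n: material A with n = 1.34.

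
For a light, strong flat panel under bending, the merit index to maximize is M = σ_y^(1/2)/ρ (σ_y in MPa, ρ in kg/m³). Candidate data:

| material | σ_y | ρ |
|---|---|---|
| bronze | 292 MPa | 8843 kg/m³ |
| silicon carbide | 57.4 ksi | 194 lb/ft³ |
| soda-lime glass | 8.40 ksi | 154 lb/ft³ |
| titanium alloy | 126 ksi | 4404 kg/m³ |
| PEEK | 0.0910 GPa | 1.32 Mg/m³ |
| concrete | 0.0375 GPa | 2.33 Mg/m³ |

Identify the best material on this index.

Convert each candidate to consistent units, then evaluate M:
  bronze: σ_y = 292.0 MPa, ρ = 8843 kg/m³
  silicon carbide: σ_y = 395.8 MPa, ρ = 3108 kg/m³
  soda-lime glass: σ_y = 57.92 MPa, ρ = 2467 kg/m³
  titanium alloy: σ_y = 868.7 MPa, ρ = 4404 kg/m³
  PEEK: σ_y = 91.00 MPa, ρ = 1320 kg/m³
  concrete: σ_y = 37.50 MPa, ρ = 2330 kg/m³
  PEEK: M = 7.23×10⁻³
  titanium alloy: M = 6.69×10⁻³
  silicon carbide: M = 6.40×10⁻³
  soda-lime glass: M = 3.09×10⁻³
  concrete: M = 2.63×10⁻³
  bronze: M = 1.93×10⁻³
PEEK ranks first.

PEEK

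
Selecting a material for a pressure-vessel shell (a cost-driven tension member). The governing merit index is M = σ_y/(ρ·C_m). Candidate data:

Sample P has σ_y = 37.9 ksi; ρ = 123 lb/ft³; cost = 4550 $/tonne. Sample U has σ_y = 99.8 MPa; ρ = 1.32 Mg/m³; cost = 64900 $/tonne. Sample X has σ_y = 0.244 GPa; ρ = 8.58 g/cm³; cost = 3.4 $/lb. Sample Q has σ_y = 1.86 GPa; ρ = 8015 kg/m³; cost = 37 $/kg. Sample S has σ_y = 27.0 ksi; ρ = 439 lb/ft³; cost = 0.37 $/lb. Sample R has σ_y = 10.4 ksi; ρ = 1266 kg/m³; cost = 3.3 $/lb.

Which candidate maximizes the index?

sample S

Normalizing units and computing the index:
  sample P: σ_y = 261.3 MPa, ρ = 1970 kg/m³, cost = 4.550 $/kg
  sample U: σ_y = 99.80 MPa, ρ = 1320 kg/m³, cost = 64.90 $/kg
  sample X: σ_y = 244.0 MPa, ρ = 8580 kg/m³, cost = 7.496 $/kg
  sample Q: σ_y = 1860 MPa, ρ = 8015 kg/m³, cost = 37.00 $/kg
  sample S: σ_y = 186.2 MPa, ρ = 7032 kg/m³, cost = 0.8157 $/kg
  sample R: σ_y = 71.71 MPa, ρ = 1266 kg/m³, cost = 7.275 $/kg
  sample S: M = 32.5 kN·m per $
  sample P: M = 29.1 kN·m per $
  sample R: M = 7.79 kN·m per $
  sample Q: M = 6.27 kN·m per $
  sample X: M = 3.79 kN·m per $
  sample U: M = 1.16 kN·m per $
Highest index: sample S.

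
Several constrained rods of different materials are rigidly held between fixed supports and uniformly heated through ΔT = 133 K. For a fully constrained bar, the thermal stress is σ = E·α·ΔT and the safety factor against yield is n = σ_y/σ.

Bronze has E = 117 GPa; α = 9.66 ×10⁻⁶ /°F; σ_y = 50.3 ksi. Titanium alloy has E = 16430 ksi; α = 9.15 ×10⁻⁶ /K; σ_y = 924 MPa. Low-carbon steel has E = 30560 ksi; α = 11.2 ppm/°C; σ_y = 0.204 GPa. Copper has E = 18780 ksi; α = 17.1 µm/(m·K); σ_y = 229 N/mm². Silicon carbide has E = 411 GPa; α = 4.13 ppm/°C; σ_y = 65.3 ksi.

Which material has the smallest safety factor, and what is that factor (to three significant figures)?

Per material, after unit conversion:
  bronze: E = 117.0, α = 17.4, σ_y = 346.8 → σ = 271 MPa, n = 1.28
  titanium alloy: E = 113.3, α = 9.15, σ_y = 924.0 → σ = 138 MPa, n = 6.70
  low-carbon steel: E = 210.7, α = 11.2, σ_y = 204.0 → σ = 314 MPa, n = 0.650
  copper: E = 129.5, α = 17.1, σ_y = 229.0 → σ = 294 MPa, n = 0.778
  silicon carbide: E = 411.0, α = 4.13, σ_y = 450.2 → σ = 226 MPa, n = 1.99
Smallest n: low-carbon steel with n = 0.650.

low-carbon steel, n = 0.650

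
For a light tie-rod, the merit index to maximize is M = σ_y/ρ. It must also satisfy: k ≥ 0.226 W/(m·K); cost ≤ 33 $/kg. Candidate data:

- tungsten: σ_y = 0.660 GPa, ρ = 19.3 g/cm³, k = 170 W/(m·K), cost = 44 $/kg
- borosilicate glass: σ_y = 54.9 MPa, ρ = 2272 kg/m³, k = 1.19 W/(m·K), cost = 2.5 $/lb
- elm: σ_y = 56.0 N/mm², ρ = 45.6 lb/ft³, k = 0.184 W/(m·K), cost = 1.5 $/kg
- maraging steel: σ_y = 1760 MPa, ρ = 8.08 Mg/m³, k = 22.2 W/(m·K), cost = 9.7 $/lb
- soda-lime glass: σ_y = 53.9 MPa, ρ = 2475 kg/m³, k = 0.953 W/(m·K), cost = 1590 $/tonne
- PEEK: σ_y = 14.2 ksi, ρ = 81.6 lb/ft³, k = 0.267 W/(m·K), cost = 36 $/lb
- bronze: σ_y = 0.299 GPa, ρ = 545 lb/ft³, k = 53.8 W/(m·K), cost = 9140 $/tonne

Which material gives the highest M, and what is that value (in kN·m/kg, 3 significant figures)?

Screen on constraints: k ≥ 0.226 W/(m·K); cost ≤ 33 $/kg. Survivors: borosilicate glass, maraging steel, soda-lime glass, bronze.
Convert each candidate to consistent units, then evaluate M:
  borosilicate glass: σ_y = 54.90 MPa, ρ = 2272 kg/m³
  maraging steel: σ_y = 1760 MPa, ρ = 8080 kg/m³
  soda-lime glass: σ_y = 53.90 MPa, ρ = 2475 kg/m³
  bronze: σ_y = 299.0 MPa, ρ = 8730 kg/m³
  maraging steel: M = 218 kN·m/kg
  bronze: M = 34.2 kN·m/kg
  borosilicate glass: M = 24.2 kN·m/kg
  soda-lime glass: M = 21.8 kN·m/kg
Maraging steel has the largest M.

maraging steel, M = 218 kN·m/kg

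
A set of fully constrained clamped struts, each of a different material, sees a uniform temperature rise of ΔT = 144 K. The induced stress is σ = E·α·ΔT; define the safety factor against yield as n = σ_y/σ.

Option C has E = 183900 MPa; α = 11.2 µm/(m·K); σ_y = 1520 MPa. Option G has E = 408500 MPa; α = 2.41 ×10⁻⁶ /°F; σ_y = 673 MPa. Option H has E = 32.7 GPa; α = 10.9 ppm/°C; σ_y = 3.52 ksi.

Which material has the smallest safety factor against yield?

In consistent units (E in GPa, α in ×10⁻⁶/K, σ_y in MPa):
  option C: E = 183.9, α = 11.2, σ_y = 1520 → σ = 297 MPa, n = 5.12
  option G: E = 408.5, α = 4.34, σ_y = 673.0 → σ = 255 MPa, n = 2.64
  option H: E = 32.70, α = 10.9, σ_y = 24.27 → σ = 51.3 MPa, n = 0.473
The minimum is option H at n = 0.473.

option H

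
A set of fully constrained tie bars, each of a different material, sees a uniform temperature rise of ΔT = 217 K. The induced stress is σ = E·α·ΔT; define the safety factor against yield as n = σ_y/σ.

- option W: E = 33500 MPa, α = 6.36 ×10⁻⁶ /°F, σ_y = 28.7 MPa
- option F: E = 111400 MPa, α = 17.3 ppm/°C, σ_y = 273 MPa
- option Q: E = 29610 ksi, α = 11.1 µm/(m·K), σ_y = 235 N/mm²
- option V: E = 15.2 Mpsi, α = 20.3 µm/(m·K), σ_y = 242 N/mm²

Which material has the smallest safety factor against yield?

option W

With everything in SI (GPa, ×10⁻⁶/K, MPa):
  option W: E = 33.50, α = 11.4, σ_y = 28.70 → σ = 83.2 MPa, n = 0.345
  option F: E = 111.4, α = 17.3, σ_y = 273.0 → σ = 418 MPa, n = 0.653
  option Q: E = 204.2, α = 11.1, σ_y = 235.0 → σ = 492 MPa, n = 0.478
  option V: E = 104.8, α = 20.3, σ_y = 242.0 → σ = 462 MPa, n = 0.524
The minimum is option W at n = 0.345.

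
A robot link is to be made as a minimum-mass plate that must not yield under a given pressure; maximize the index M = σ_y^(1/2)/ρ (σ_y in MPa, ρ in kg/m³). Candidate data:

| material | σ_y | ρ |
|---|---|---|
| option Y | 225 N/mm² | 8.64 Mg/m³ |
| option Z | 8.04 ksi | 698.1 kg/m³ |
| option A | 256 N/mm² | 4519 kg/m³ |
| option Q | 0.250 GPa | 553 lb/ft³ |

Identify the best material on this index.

After converting to SI:
  option Y: σ_y = 225.0 MPa, ρ = 8640 kg/m³
  option Z: σ_y = 55.43 MPa, ρ = 698.1 kg/m³
  option A: σ_y = 256.0 MPa, ρ = 4519 kg/m³
  option Q: σ_y = 250.0 MPa, ρ = 8858 kg/m³
  option Z: M = 10.7×10⁻³
  option A: M = 3.54×10⁻³
  option Q: M = 1.78×10⁻³
  option Y: M = 1.74×10⁻³
Option Z ranks first.

option Z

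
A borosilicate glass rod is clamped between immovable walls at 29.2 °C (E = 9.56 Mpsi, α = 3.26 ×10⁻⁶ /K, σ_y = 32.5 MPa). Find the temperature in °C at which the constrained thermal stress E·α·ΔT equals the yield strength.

180 °C

E = 9.56 Mpsi = 65.91 GPa.
E·α·ΔT = 32.50 MPa ⇒ ΔT = 32.50 / (65.91×10³ × 3.26×10⁻⁶) = 151.2 K.
T = 29.2 + 151.2 = 180.4 °C.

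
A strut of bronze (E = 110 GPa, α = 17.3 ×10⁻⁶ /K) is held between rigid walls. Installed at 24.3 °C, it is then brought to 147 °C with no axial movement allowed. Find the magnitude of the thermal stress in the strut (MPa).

233 MPa

ΔT = 122.7 K. Constrained thermal stress σ = E·α·ΔT = 110.0×10³ MPa × 17.3×10⁻⁶ × 122.7 = 233 MPa (compressive).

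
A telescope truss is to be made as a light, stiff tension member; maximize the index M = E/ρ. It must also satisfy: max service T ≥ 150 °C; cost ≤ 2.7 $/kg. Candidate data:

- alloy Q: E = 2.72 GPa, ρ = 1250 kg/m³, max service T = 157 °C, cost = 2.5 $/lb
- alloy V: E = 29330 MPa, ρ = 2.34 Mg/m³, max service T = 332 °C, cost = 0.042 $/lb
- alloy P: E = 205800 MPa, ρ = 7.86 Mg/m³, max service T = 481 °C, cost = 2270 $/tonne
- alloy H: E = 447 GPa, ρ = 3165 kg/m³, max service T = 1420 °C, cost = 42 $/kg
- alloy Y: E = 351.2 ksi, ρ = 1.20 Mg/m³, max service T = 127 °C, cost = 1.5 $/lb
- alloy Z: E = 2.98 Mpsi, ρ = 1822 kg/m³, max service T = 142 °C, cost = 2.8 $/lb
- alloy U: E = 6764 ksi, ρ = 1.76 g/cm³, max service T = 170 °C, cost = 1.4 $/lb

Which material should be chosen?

alloy P

Screen on constraints: max service T ≥ 150 °C; cost ≤ 2.7 $/kg. Survivors: alloy V, alloy P.
Convert each candidate to consistent units, then evaluate M:
  alloy V: E = 29.33 GPa, ρ = 2340 kg/m³
  alloy P: E = 205.8 GPa, ρ = 7860 kg/m³
  alloy P: M = 26.2 MN·m/kg
  alloy V: M = 12.5 MN·m/kg
Alloy P has the largest M.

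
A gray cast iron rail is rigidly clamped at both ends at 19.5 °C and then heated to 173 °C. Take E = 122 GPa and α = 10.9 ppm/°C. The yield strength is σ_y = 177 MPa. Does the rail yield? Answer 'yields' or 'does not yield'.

ΔT = 153.5 K. Constrained thermal stress σ = E·α·ΔT = 122.0×10³ MPa × 10.9×10⁻⁶ × 153.5 = 204 MPa (compressive).
Compare to σ_y = 177 MPa: σ ≥ σ_y, so it yields.

yields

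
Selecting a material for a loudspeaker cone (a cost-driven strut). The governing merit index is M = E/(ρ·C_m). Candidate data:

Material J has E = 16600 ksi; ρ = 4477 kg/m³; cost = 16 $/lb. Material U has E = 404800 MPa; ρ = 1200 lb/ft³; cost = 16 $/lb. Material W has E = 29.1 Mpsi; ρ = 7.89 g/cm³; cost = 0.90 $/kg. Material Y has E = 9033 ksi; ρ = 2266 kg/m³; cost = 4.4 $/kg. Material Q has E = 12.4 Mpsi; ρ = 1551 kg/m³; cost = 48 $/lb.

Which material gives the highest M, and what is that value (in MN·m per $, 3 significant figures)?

material W, M = 28.3 MN·m per $

Putting every candidate on a common basis:
  material J: E = 114.5 GPa, ρ = 4477 kg/m³, cost = 35.27 $/kg
  material U: E = 404.8 GPa, ρ = 19220 kg/m³, cost = 35.27 $/kg
  material W: E = 200.6 GPa, ρ = 7890 kg/m³, cost = 0.9000 $/kg
  material Y: E = 62.28 GPa, ρ = 2266 kg/m³, cost = 4.400 $/kg
  material Q: E = 85.50 GPa, ρ = 1551 kg/m³, cost = 105.8 $/kg
  material W: M = 28.3 MN·m per $
  material Y: M = 6.25 MN·m per $
  material J: M = 0.725 MN·m per $
  material U: M = 0.597 MN·m per $
  material Q: M = 0.521 MN·m per $
Material W ranks first.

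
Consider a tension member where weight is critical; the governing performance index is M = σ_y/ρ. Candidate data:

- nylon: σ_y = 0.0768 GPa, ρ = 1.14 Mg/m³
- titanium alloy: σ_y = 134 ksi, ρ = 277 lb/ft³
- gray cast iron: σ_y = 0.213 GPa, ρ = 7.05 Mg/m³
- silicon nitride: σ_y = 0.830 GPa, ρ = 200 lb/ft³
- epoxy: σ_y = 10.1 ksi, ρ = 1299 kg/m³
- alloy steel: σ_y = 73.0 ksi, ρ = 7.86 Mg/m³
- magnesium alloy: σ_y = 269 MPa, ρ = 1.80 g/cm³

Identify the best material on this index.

silicon nitride

Normalizing units and computing the index:
  nylon: σ_y = 76.80 MPa, ρ = 1140 kg/m³
  titanium alloy: σ_y = 923.9 MPa, ρ = 4437 kg/m³
  gray cast iron: σ_y = 213.0 MPa, ρ = 7050 kg/m³
  silicon nitride: σ_y = 830.0 MPa, ρ = 3204 kg/m³
  epoxy: σ_y = 69.64 MPa, ρ = 1299 kg/m³
  alloy steel: σ_y = 503.3 MPa, ρ = 7860 kg/m³
  magnesium alloy: σ_y = 269.0 MPa, ρ = 1800 kg/m³
  silicon nitride: M = 259 kN·m/kg
  titanium alloy: M = 208 kN·m/kg
  magnesium alloy: M = 149 kN·m/kg
  nylon: M = 67.4 kN·m/kg
  alloy steel: M = 64.0 kN·m/kg
  epoxy: M = 53.6 kN·m/kg
  gray cast iron: M = 30.2 kN·m/kg
The maximum is for silicon nitride.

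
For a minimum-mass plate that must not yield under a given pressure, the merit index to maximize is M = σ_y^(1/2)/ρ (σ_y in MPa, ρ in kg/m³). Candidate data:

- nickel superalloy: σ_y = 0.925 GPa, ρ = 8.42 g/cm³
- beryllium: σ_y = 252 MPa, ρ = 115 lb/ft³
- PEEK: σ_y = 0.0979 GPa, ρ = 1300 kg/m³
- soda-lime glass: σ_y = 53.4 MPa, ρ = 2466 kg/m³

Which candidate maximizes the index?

beryllium

Putting every candidate on a common basis:
  nickel superalloy: σ_y = 925.0 MPa, ρ = 8420 kg/m³
  beryllium: σ_y = 252.0 MPa, ρ = 1842 kg/m³
  PEEK: σ_y = 97.90 MPa, ρ = 1300 kg/m³
  soda-lime glass: σ_y = 53.40 MPa, ρ = 2466 kg/m³
  beryllium: M = 8.62×10⁻³
  PEEK: M = 7.61×10⁻³
  nickel superalloy: M = 3.61×10⁻³
  soda-lime glass: M = 2.96×10⁻³
Beryllium ranks first.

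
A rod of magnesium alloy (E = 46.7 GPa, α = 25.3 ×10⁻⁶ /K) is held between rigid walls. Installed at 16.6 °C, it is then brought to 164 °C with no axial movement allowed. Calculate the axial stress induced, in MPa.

ΔT = 147.4 K. Constrained thermal stress σ = E·α·ΔT = 46.70×10³ MPa × 25.3×10⁻⁶ × 147.4 = 174 MPa (compressive).

174 MPa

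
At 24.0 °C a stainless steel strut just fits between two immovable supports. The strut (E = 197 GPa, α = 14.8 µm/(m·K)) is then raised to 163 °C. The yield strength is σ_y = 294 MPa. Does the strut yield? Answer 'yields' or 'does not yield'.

yields

ΔT = 139.0 K. Constrained thermal stress σ = E·α·ΔT = 197.0×10³ MPa × 14.8×10⁻⁶ × 139.0 = 405 MPa (compressive).
Compare to σ_y = 294 MPa: σ ≥ σ_y, so it yields.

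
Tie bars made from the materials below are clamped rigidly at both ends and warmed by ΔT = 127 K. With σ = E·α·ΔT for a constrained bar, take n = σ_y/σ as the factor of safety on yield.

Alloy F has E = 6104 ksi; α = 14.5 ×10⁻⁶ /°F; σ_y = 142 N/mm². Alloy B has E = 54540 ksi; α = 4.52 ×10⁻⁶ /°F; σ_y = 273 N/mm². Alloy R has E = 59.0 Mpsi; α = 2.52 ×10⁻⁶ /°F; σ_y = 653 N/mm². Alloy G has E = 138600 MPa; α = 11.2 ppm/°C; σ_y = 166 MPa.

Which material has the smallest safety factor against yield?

alloy B

Per material, after unit conversion:
  alloy F: E = 42.09, α = 26.1, σ_y = 142.0 → σ = 140 MPa, n = 1.02
  alloy B: E = 376.0, α = 8.14, σ_y = 273.0 → σ = 389 MPa, n = 0.703
  alloy R: E = 406.8, α = 4.54, σ_y = 653.0 → σ = 234 MPa, n = 2.79
  alloy G: E = 138.6, α = 11.2, σ_y = 166.0 → σ = 197 MPa, n = 0.842
The minimum is alloy B at n = 0.703.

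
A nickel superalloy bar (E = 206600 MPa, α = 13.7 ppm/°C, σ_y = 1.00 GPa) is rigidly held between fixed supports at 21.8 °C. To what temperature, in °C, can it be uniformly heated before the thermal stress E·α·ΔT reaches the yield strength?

E = 206600 MPa = 206.6 GPa.
σ_y = 1.00 GPa = 1000 MPa.
E·α·ΔT = 1000 MPa ⇒ ΔT = 1000 / (206.6×10³ × 13.7×10⁻⁶) = 353.3 K.
T = 21.8 + 353.3 = 375.1 °C.

375 °C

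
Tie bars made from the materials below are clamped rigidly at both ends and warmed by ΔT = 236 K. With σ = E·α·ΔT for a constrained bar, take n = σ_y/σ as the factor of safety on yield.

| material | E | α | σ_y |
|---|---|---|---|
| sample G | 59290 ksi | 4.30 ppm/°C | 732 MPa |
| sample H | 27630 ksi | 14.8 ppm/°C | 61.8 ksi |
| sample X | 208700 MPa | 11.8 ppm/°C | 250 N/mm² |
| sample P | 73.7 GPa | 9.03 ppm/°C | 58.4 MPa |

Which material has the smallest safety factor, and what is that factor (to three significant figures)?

sample P, n = 0.372

In consistent units (E in GPa, α in ×10⁻⁶/K, σ_y in MPa):
  sample G: E = 408.8, α = 4.30, σ_y = 732.0 → σ = 415 MPa, n = 1.76
  sample H: E = 190.5, α = 14.8, σ_y = 426.1 → σ = 665 MPa, n = 0.640
  sample X: E = 208.7, α = 11.8, σ_y = 250.0 → σ = 581 MPa, n = 0.430
  sample P: E = 73.70, α = 9.03, σ_y = 58.40 → σ = 157 MPa, n = 0.372
Smallest n: sample P with n = 0.372.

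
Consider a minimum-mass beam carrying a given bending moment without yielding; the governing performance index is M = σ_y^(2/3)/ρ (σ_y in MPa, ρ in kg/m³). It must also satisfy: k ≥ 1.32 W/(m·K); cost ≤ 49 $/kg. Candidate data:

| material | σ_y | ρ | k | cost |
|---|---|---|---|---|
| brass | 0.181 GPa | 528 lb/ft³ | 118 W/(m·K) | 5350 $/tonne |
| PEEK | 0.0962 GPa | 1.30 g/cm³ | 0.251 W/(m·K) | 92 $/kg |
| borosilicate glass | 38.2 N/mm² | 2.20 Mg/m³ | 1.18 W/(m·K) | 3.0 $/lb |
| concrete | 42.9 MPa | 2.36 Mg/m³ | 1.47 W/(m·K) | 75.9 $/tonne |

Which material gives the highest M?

Screen on constraints: k ≥ 1.32 W/(m·K); cost ≤ 49 $/kg. Survivors: brass, concrete.
Putting every candidate on a common basis:
  brass: σ_y = 181.0 MPa, ρ = 8458 kg/m³
  concrete: σ_y = 42.90 MPa, ρ = 2360 kg/m³
  concrete: M = 5.19×10⁻³
  brass: M = 3.78×10⁻³
Concrete has the largest M.

concrete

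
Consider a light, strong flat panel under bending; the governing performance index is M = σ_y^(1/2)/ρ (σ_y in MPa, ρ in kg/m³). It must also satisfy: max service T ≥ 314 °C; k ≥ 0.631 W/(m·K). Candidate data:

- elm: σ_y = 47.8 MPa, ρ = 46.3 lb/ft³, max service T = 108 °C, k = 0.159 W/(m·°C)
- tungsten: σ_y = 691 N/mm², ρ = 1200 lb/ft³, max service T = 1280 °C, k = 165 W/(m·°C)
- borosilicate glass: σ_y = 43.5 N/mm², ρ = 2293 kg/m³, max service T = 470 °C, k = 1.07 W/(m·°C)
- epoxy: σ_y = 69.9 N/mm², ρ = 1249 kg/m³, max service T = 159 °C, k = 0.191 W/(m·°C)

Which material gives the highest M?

borosilicate glass

Screen on constraints: max service T ≥ 314 °C; k ≥ 0.631 W/(m·K). Survivors: tungsten, borosilicate glass.
Convert each candidate to consistent units, then evaluate M:
  tungsten: σ_y = 691.0 MPa, ρ = 19220 kg/m³
  borosilicate glass: σ_y = 43.50 MPa, ρ = 2293 kg/m³
  borosilicate glass: M = 2.88×10⁻³
  tungsten: M = 1.37×10⁻³
Borosilicate glass has the largest M.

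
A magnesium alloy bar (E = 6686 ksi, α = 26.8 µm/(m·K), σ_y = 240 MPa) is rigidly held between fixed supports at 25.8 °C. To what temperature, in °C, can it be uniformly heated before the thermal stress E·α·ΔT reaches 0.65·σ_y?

E = 6686 ksi = 46.10 GPa.
E·α·ΔT = 156.0 MPa ⇒ ΔT = 156.0 / (46.10×10³ × 26.8×10⁻⁶) = 126.3 K.
T = 25.8 + 126.3 = 152.1 °C.

152 °C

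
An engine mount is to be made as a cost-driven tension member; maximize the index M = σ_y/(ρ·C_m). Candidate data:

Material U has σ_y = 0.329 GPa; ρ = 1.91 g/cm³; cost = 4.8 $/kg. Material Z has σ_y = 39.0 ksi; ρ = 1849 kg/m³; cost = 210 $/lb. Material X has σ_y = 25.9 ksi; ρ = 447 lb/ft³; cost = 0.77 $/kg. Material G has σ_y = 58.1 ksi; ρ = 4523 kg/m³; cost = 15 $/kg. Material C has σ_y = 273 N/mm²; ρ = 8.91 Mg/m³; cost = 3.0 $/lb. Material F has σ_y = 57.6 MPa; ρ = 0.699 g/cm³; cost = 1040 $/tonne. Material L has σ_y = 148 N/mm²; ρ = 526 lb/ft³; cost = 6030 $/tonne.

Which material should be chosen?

material F

In SI units:
  material U: σ_y = 329.0 MPa, ρ = 1910 kg/m³, cost = 4.800 $/kg
  material Z: σ_y = 268.9 MPa, ρ = 1849 kg/m³, cost = 463.0 $/kg
  material X: σ_y = 178.6 MPa, ρ = 7160 kg/m³, cost = 0.7700 $/kg
  material G: σ_y = 400.6 MPa, ρ = 4523 kg/m³, cost = 15.00 $/kg
  material C: σ_y = 273.0 MPa, ρ = 8910 kg/m³, cost = 6.614 $/kg
  material F: σ_y = 57.60 MPa, ρ = 699.0 kg/m³, cost = 1.040 $/kg
  material L: σ_y = 148.0 MPa, ρ = 8426 kg/m³, cost = 6.030 $/kg
  material F: M = 79.2 kN·m per $
  material U: M = 35.9 kN·m per $
  material X: M = 32.4 kN·m per $
  material G: M = 5.90 kN·m per $
  material C: M = 4.63 kN·m per $
  material L: M = 2.91 kN·m per $
  material Z: M = 0.314 kN·m per $
Highest index: material F.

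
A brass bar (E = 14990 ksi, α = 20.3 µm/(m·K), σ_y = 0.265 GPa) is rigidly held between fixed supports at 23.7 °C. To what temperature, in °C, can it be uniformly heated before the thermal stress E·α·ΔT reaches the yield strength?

150 °C

E = 14990 ksi = 103.4 GPa.
σ_y = 0.265 GPa = 265.0 MPa.
E·α·ΔT = 265.0 MPa ⇒ ΔT = 265.0 / (103.4×10³ × 20.3×10⁻⁶) = 126.3 K.
T = 23.7 + 126.3 = 150.0 °C.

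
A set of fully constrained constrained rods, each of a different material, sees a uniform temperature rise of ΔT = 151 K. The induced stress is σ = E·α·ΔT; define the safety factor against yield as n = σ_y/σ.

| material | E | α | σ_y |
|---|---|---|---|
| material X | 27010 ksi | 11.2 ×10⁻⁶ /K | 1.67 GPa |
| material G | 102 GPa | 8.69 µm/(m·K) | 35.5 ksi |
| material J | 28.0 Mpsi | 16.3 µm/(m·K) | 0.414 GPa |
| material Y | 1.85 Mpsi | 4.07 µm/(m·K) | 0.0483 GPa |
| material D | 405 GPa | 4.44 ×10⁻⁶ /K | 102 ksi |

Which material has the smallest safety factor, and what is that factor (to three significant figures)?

In consistent units (E in GPa, α in ×10⁻⁶/K, σ_y in MPa):
  material X: E = 186.2, α = 11.2, σ_y = 1670 → σ = 315 MPa, n = 5.30
  material G: E = 102.0, α = 8.69, σ_y = 244.8 → σ = 134 MPa, n = 1.83
  material J: E = 193.1, α = 16.3, σ_y = 414.0 → σ = 475 MPa, n = 0.871
  material Y: E = 12.76, α = 4.07, σ_y = 48.30 → σ = 7.84 MPa, n = 6.16
  material D: E = 405.0, α = 4.44, σ_y = 703.3 → σ = 272 MPa, n = 2.59
Material J has the lowest safety factor, n = 0.871.

material J, n = 0.871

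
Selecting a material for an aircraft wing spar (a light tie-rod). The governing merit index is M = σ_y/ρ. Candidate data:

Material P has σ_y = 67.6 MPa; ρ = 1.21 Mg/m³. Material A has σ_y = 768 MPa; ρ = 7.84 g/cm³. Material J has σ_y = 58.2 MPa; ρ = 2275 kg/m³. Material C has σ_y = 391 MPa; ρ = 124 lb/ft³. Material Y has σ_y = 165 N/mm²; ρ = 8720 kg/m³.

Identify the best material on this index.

Putting every candidate on a common basis:
  material P: σ_y = 67.60 MPa, ρ = 1210 kg/m³
  material A: σ_y = 768.0 MPa, ρ = 7840 kg/m³
  material J: σ_y = 58.20 MPa, ρ = 2275 kg/m³
  material C: σ_y = 391.0 MPa, ρ = 1986 kg/m³
  material Y: σ_y = 165.0 MPa, ρ = 8720 kg/m³
  material C: M = 197 kN·m/kg
  material A: M = 98.0 kN·m/kg
  material P: M = 55.9 kN·m/kg
  material J: M = 25.6 kN·m/kg
  material Y: M = 18.9 kN·m/kg
Highest index: material C.

material C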